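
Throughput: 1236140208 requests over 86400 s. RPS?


Formula: throughput = requests / seconds
throughput = 1236140208 / 86400
throughput = 14307.18 requests/second

14307.18 requests/second


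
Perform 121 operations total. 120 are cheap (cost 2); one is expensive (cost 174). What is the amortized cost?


Formula: Amortized cost = Total cost / Operations
Total cost = (120 * 2) + (1 * 174)
Total cost = 240 + 174 = 414
Amortized = 414 / 121 = 3.4215

3.4215


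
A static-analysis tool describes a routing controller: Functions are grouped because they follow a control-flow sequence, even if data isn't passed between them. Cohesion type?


Reasoning: Grouped by order of execution within a routine, not by data flow
Type: Procedural cohesion

Procedural cohesion


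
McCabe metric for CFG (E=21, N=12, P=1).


Formula: V(G) = E - N + 2P
V(G) = 21 - 12 + 2*1
V(G) = 9 + 2
V(G) = 11

11


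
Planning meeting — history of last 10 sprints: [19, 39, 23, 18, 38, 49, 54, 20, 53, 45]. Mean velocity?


Formula: Avg velocity = Total points / Number of sprints
Points: [19, 39, 23, 18, 38, 49, 54, 20, 53, 45]
Sum = 19 + 39 + 23 + 18 + 38 + 49 + 54 + 20 + 53 + 45 = 358
Avg velocity = 358 / 10 = 35.8 points/sprint

35.8 points/sprint


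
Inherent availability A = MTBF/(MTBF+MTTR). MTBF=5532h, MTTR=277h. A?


Availability = MTBF / (MTBF + MTTR)
Availability = 5532 / (5532 + 277)
Availability = 5532 / 5809
Availability = 95.2315%

95.2315%


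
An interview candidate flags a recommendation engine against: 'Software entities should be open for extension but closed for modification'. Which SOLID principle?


This describes the Open/Closed Principle (OCP)

Open/Closed Principle (OCP)


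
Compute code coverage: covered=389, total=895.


Coverage = covered / total * 100
Coverage = 389 / 895 * 100
Coverage = 43.46%

43.46%


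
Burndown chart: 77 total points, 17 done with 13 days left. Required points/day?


Formula: Required rate = Remaining points / Days left
Remaining = 77 - 17 = 60 points
Required rate = 60 / 13 = 4.62 points/day

4.62 points/day


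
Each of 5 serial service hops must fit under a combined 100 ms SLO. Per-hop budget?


Formula: per_stage = total_budget / stages
per_stage = 100 / 5
per_stage = 20.0 ms

20.0 ms


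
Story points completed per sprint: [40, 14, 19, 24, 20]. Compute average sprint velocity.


Formula: Avg velocity = Total points / Number of sprints
Points: [40, 14, 19, 24, 20]
Sum = 40 + 14 + 19 + 24 + 20 = 117
Avg velocity = 117 / 5 = 23.4 points/sprint

23.4 points/sprint


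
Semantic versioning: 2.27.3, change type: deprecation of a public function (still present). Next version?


Current: 2.27.3
Change category: 'deprecation of a public function (still present)' → minor bump
SemVer rule: minor bump → increment MINOR, reset PATCH to 0 (MAJOR unchanged)
New: 2.28.0

2.28.0


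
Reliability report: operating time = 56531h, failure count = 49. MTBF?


Formula: MTBF = Total operating time / Number of failures
MTBF = 56531 / 49
MTBF = 1153.69 hours

1153.69 hours


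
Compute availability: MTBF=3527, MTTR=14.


Availability = MTBF / (MTBF + MTTR)
Availability = 3527 / (3527 + 14)
Availability = 3527 / 3541
Availability = 99.6046%

99.6046%


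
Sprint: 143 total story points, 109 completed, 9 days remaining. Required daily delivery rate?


Formula: Required rate = Remaining points / Days left
Remaining = 143 - 109 = 34 points
Required rate = 34 / 9 = 3.78 points/day

3.78 points/day


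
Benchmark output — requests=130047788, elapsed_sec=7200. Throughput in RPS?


Formula: throughput = requests / seconds
throughput = 130047788 / 7200
throughput = 18062.19 requests/second

18062.19 requests/second


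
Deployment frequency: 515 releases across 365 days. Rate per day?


Formula: deployments per day = releases / days
= 515 / 365
= 1.411 deploys/day
(equivalently, 9.88 deploys/week)

1.411 deploys/day


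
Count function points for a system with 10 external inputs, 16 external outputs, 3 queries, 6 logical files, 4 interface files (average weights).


UFP = EI*4 + EO*5 + EQ*4 + ILF*10 + EIF*7
UFP = 10*4 + 16*5 + 3*4 + 6*10 + 4*7
UFP = 40 + 80 + 12 + 60 + 28
UFP = 220

220


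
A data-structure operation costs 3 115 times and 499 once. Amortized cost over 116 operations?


Formula: Amortized cost = Total cost / Operations
Total cost = (115 * 3) + (1 * 499)
Total cost = 345 + 499 = 844
Amortized = 844 / 116 = 7.2759

7.2759


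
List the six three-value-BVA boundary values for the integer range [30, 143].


Range: [30, 143]
Boundaries: just below min, min, min+1, max-1, max, just above max
Values: [29, 30, 31, 142, 143, 144]

[29, 30, 31, 142, 143, 144]


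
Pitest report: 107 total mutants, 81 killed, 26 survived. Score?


Mutation score = killed / total * 100
Mutation score = 81 / 107 * 100
Mutation score = 75.7%

75.7%


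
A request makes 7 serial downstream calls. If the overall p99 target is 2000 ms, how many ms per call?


Formula: per_stage = total_budget / stages
per_stage = 2000 / 7
per_stage = 285.71 ms

285.71 ms


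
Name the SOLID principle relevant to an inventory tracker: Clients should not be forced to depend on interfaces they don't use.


This describes the Interface Segregation Principle (ISP)

Interface Segregation Principle (ISP)


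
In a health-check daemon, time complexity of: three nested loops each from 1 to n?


Reasoning: three levels of nesting over n
Complexity: O(n^3)

O(n^3)


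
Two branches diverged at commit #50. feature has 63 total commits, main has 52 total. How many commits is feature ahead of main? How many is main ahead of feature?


Common ancestor: commit #50
feature commits after divergence: 63 - 50 = 13
main commits after divergence: 52 - 50 = 2
feature is 13 commits ahead of main
main is 2 commits ahead of feature

feature ahead: 13, main ahead: 2


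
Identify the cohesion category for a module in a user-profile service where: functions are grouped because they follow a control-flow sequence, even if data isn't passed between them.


Reasoning: Grouped by order of execution within a routine, not by data flow
Type: Procedural cohesion

Procedural cohesion


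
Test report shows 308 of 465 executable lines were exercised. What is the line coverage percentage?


Coverage = covered / total * 100
Coverage = 308 / 465 * 100
Coverage = 66.24%

66.24%


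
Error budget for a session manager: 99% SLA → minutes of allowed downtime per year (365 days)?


Formula: allowed downtime = period * (100 - SLA) / 100
Period (year (365 days)) = 525600 minutes
Unavailability fraction = (100 - 99.0) / 100
Allowed downtime = 525600 * (100 - 99.0) / 100
Allowed downtime = 5256.0 minutes

5256.0 minutes


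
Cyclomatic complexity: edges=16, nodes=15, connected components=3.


Formula: V(G) = E - N + 2P
V(G) = 16 - 15 + 2*3
V(G) = 1 + 6
V(G) = 7

7


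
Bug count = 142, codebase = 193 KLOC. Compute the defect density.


Defect density = defects / KLOC
Defect density = 142 / 193
Defect density = 0.736 defects/KLOC

0.736 defects/KLOC


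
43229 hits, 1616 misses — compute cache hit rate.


Formula: hit rate = hits / (hits + misses) * 100
hit rate = 43229 / (43229 + 1616) * 100
hit rate = 43229 / 44845 * 100
hit rate = 96.4%

96.4%


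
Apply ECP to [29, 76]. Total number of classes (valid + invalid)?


Valid range: [29, 76]
Class 1: x < 29 — invalid
Class 2: 29 ≤ x ≤ 76 — valid
Class 3: x > 76 — invalid
Total equivalence classes: 3

3 equivalence classes


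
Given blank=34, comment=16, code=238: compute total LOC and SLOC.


Total LOC = blank + comment + code
Total LOC = 34 + 16 + 238 = 288
SLOC (source only) = code = 238

Total LOC: 288, SLOC: 238


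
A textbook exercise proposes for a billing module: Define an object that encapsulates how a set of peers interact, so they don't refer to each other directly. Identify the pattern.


This matches the Mediator pattern

Mediator


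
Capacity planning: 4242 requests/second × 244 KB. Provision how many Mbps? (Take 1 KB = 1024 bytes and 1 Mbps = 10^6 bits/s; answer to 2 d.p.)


Formula: Mbps = payload_bytes * RPS * 8 / 1e6
Payload per request = 244 KB = 244 * 1024 = 249856 bytes
Total bytes/sec = 249856 * 4242 = 1059889152
Total bits/sec = 1059889152 * 8 = 8479113216
Mbps = 8479113216 / 1e6 = 8479.11

8479.11 Mbps


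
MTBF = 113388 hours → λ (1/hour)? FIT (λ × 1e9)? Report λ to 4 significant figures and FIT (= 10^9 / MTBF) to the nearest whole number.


Formula: λ = 1 / MTBF; FIT = λ × 1e9 = 1e9 / MTBF
λ = 1 / 113388 ≈ 8.819e-06 failures/hour
FIT = 1e9 / 113388 ≈ 8819 failures per 1e9 hours (nearest whole number)

λ = 8.819e-06 /h, FIT = 8819


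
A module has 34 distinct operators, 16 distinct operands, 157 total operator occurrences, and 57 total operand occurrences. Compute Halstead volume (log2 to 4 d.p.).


Formula: V = N * log2(η), where N = N1 + N2 and η = η1 + η2
η = 34 + 16 = 50
N = 157 + 57 = 214
log2(50) ≈ 5.6439
V = 214 * 5.6439 = 1207.79

1207.79


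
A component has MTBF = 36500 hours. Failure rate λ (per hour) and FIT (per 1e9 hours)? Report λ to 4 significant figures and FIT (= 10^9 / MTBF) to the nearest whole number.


Formula: λ = 1 / MTBF; FIT = λ × 1e9 = 1e9 / MTBF
λ = 1 / 36500 ≈ 2.740e-05 failures/hour
FIT = 1e9 / 36500 ≈ 27397 failures per 1e9 hours (nearest whole number)

λ = 2.740e-05 /h, FIT = 27397


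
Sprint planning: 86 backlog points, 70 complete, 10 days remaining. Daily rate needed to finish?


Formula: Required rate = Remaining points / Days left
Remaining = 86 - 70 = 16 points
Required rate = 16 / 10 = 1.6 points/day

1.6 points/day


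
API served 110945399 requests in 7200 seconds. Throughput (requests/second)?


Formula: throughput = requests / seconds
throughput = 110945399 / 7200
throughput = 15409.08 requests/second

15409.08 requests/second


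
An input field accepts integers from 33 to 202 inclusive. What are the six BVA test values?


Range: [33, 202]
Boundaries: just below min, min, min+1, max-1, max, just above max
Values: [32, 33, 34, 201, 202, 203]

[32, 33, 34, 201, 202, 203]


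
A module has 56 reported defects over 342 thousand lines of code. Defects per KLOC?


Defect density = defects / KLOC
Defect density = 56 / 342
Defect density = 0.164 defects/KLOC

0.164 defects/KLOC


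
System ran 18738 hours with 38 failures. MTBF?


Formula: MTBF = Total operating time / Number of failures
MTBF = 18738 / 38
MTBF = 493.11 hours

493.11 hours


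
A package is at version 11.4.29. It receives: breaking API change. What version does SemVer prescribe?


Current: 11.4.29
Change category: 'breaking API change' → major bump
SemVer rule: major bump → increment MAJOR, reset MINOR and PATCH to 0
New: 12.0.0

12.0.0


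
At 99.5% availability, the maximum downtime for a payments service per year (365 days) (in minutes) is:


Formula: allowed downtime = period * (100 - SLA) / 100
Period (year (365 days)) = 525600 minutes
Unavailability fraction = (100 - 99.5) / 100
Allowed downtime = 525600 * (100 - 99.5) / 100
Allowed downtime = 2628.0 minutes

2628.0 minutes


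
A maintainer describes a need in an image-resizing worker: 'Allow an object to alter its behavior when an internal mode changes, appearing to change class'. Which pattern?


This matches the State pattern

State


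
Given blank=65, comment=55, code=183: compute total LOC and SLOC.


Total LOC = blank + comment + code
Total LOC = 65 + 55 + 183 = 303
SLOC (source only) = code = 183

Total LOC: 303, SLOC: 183


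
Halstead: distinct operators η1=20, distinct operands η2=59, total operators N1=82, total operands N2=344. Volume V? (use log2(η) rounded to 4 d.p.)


Formula: V = N * log2(η), where N = N1 + N2 and η = η1 + η2
η = 20 + 59 = 79
N = 82 + 344 = 426
log2(79) ≈ 6.3038
V = 426 * 6.3038 = 2685.42

2685.42


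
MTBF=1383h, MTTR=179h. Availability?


Availability = MTBF / (MTBF + MTTR)
Availability = 1383 / (1383 + 179)
Availability = 1383 / 1562
Availability = 88.5403%

88.5403%


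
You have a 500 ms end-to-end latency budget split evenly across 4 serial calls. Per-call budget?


Formula: per_stage = total_budget / stages
per_stage = 500 / 4
per_stage = 125.0 ms

125.0 ms


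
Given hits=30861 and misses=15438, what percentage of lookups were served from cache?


Formula: hit rate = hits / (hits + misses) * 100
hit rate = 30861 / (30861 + 15438) * 100
hit rate = 30861 / 46299 * 100
hit rate = 66.66%

66.66%


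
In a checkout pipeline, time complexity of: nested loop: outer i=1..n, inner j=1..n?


Reasoning: n iterations times n iterations
Complexity: O(n^2)

O(n^2)


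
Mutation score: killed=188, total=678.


Mutation score = killed / total * 100
Mutation score = 188 / 678 * 100
Mutation score = 27.73%

27.73%


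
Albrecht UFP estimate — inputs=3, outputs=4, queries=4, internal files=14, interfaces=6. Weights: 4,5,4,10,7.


UFP = EI*4 + EO*5 + EQ*4 + ILF*10 + EIF*7
UFP = 3*4 + 4*5 + 4*4 + 14*10 + 6*7
UFP = 12 + 20 + 16 + 140 + 42
UFP = 230

230


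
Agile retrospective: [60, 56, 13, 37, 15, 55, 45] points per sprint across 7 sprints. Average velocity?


Formula: Avg velocity = Total points / Number of sprints
Points: [60, 56, 13, 37, 15, 55, 45]
Sum = 60 + 56 + 13 + 37 + 15 + 55 + 45 = 281
Avg velocity = 281 / 7 = 40.14 points/sprint

40.14 points/sprint


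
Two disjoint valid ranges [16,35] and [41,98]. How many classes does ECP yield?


Valid ranges: [16,35] and [41,98]
Class 1: x < 16 — invalid
Class 2: 16 ≤ x ≤ 35 — valid
Class 3: 35 < x < 41 — invalid (gap between ranges)
Class 4: 41 ≤ x ≤ 98 — valid
Class 5: x > 98 — invalid
Total equivalence classes: 5

5 equivalence classes


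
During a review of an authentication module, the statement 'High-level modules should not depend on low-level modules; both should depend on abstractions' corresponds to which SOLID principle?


This describes the Dependency Inversion Principle (DIP)

Dependency Inversion Principle (DIP)


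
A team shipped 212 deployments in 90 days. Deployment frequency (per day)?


Formula: deployments per day = releases / days
= 212 / 90
= 2.356 deploys/day
(equivalently, 16.49 deploys/week)

2.356 deploys/day


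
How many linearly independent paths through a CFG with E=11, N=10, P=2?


Formula: V(G) = E - N + 2P
V(G) = 11 - 10 + 2*2
V(G) = 1 + 4
V(G) = 5

5


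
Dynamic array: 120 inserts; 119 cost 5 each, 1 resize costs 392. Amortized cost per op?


Formula: Amortized cost = Total cost / Operations
Total cost = (119 * 5) + (1 * 392)
Total cost = 595 + 392 = 987
Amortized = 987 / 120 = 8.225

8.225


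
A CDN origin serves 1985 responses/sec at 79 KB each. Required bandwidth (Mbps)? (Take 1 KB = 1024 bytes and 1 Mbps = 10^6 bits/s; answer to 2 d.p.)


Formula: Mbps = payload_bytes * RPS * 8 / 1e6
Payload per request = 79 KB = 79 * 1024 = 80896 bytes
Total bytes/sec = 80896 * 1985 = 160578560
Total bits/sec = 160578560 * 8 = 1284628480
Mbps = 1284628480 / 1e6 = 1284.63

1284.63 Mbps


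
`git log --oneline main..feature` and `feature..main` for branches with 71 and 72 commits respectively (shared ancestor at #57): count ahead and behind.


Common ancestor: commit #57
feature commits after divergence: 71 - 57 = 14
main commits after divergence: 72 - 57 = 15
feature is 14 commits ahead of main
main is 15 commits ahead of feature

feature ahead: 14, main ahead: 15


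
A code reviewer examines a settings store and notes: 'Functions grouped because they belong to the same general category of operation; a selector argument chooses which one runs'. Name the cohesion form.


Reasoning: Grouped by category of activity, not by data or sequence
Type: Logical cohesion

Logical cohesion


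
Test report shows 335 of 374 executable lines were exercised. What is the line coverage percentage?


Coverage = covered / total * 100
Coverage = 335 / 374 * 100
Coverage = 89.57%

89.57%


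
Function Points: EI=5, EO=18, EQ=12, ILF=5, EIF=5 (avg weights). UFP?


UFP = EI*4 + EO*5 + EQ*4 + ILF*10 + EIF*7
UFP = 5*4 + 18*5 + 12*4 + 5*10 + 5*7
UFP = 20 + 90 + 48 + 50 + 35
UFP = 243

243


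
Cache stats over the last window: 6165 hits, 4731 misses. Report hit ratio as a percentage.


Formula: hit rate = hits / (hits + misses) * 100
hit rate = 6165 / (6165 + 4731) * 100
hit rate = 6165 / 10896 * 100
hit rate = 56.58%

56.58%


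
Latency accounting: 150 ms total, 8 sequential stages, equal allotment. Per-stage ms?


Formula: per_stage = total_budget / stages
per_stage = 150 / 8
per_stage = 18.75 ms

18.75 ms


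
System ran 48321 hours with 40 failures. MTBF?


Formula: MTBF = Total operating time / Number of failures
MTBF = 48321 / 40
MTBF = 1208.03 hours

1208.03 hours


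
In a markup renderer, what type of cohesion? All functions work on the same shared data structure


Reasoning: Functions share data
Type: Communicational cohesion

Communicational cohesion


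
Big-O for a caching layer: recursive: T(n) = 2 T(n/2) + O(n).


Reasoning: master theorem case 2 (merge-sort recurrence)
Complexity: O(n log n)

O(n log n)


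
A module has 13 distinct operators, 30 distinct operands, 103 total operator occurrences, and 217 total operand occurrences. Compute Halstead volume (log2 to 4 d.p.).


Formula: V = N * log2(η), where N = N1 + N2 and η = η1 + η2
η = 13 + 30 = 43
N = 103 + 217 = 320
log2(43) ≈ 5.4263
V = 320 * 5.4263 = 1736.42

1736.42


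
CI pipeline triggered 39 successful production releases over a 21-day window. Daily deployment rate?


Formula: deployments per day = releases / days
= 39 / 21
= 1.857 deploys/day
(equivalently, 13.0 deploys/week)

1.857 deploys/day


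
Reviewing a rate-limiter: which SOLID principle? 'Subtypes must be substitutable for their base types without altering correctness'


This describes the Liskov Substitution Principle (LSP)

Liskov Substitution Principle (LSP)


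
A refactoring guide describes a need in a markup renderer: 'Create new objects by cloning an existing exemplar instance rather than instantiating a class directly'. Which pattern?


This matches the Prototype pattern

Prototype


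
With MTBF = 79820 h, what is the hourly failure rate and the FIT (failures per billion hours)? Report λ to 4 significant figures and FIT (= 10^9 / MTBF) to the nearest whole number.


Formula: λ = 1 / MTBF; FIT = λ × 1e9 = 1e9 / MTBF
λ = 1 / 79820 ≈ 1.253e-05 failures/hour
FIT = 1e9 / 79820 ≈ 12528 failures per 1e9 hours (nearest whole number)

λ = 1.253e-05 /h, FIT = 12528


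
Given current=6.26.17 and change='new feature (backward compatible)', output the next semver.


Current: 6.26.17
Change category: 'new feature (backward compatible)' → minor bump
SemVer rule: minor bump → increment MINOR, reset PATCH to 0 (MAJOR unchanged)
New: 6.27.0

6.27.0


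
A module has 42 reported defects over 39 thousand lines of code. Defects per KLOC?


Defect density = defects / KLOC
Defect density = 42 / 39
Defect density = 1.077 defects/KLOC

1.077 defects/KLOC


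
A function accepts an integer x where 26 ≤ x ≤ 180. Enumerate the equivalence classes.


Valid range: [26, 180]
Class 1: x < 26 — invalid
Class 2: 26 ≤ x ≤ 180 — valid
Class 3: x > 180 — invalid
Total equivalence classes: 3

3 equivalence classes


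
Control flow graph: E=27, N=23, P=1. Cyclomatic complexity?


Formula: V(G) = E - N + 2P
V(G) = 27 - 23 + 2*1
V(G) = 4 + 2
V(G) = 6

6


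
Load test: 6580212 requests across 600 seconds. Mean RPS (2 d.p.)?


Formula: throughput = requests / seconds
throughput = 6580212 / 600
throughput = 10967.02 requests/second

10967.02 requests/second


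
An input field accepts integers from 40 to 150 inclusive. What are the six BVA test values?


Range: [40, 150]
Boundaries: just below min, min, min+1, max-1, max, just above max
Values: [39, 40, 41, 149, 150, 151]

[39, 40, 41, 149, 150, 151]


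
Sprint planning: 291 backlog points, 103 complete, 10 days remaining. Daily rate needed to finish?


Formula: Required rate = Remaining points / Days left
Remaining = 291 - 103 = 188 points
Required rate = 188 / 10 = 18.8 points/day

18.8 points/day


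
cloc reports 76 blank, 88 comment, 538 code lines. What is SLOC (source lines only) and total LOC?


Total LOC = blank + comment + code
Total LOC = 76 + 88 + 538 = 702
SLOC (source only) = code = 538

Total LOC: 702, SLOC: 538


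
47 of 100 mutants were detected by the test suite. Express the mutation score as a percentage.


Mutation score = killed / total * 100
Mutation score = 47 / 100 * 100
Mutation score = 47.0%

47.0%


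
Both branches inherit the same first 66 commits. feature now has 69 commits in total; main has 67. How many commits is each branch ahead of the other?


Common ancestor: commit #66
feature commits after divergence: 69 - 66 = 3
main commits after divergence: 67 - 66 = 1
feature is 3 commits ahead of main
main is 1 commits ahead of feature

feature ahead: 3, main ahead: 1


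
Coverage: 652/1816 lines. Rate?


Coverage = covered / total * 100
Coverage = 652 / 1816 * 100
Coverage = 35.9%

35.9%


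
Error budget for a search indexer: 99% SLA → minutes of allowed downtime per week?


Formula: allowed downtime = period * (100 - SLA) / 100
Period (week) = 10080 minutes
Unavailability fraction = (100 - 99.0) / 100
Allowed downtime = 10080 * (100 - 99.0) / 100
Allowed downtime = 100.8 minutes

100.8 minutes


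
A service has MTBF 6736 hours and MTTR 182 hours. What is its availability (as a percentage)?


Availability = MTBF / (MTBF + MTTR)
Availability = 6736 / (6736 + 182)
Availability = 6736 / 6918
Availability = 97.3692%

97.3692%


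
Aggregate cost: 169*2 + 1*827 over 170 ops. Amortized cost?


Formula: Amortized cost = Total cost / Operations
Total cost = (169 * 2) + (1 * 827)
Total cost = 338 + 827 = 1165
Amortized = 1165 / 170 = 6.8529

6.8529


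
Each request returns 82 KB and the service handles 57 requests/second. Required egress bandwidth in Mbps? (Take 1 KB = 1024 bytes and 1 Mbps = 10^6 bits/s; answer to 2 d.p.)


Formula: Mbps = payload_bytes * RPS * 8 / 1e6
Payload per request = 82 KB = 82 * 1024 = 83968 bytes
Total bytes/sec = 83968 * 57 = 4786176
Total bits/sec = 4786176 * 8 = 38289408
Mbps = 38289408 / 1e6 = 38.29

38.29 Mbps


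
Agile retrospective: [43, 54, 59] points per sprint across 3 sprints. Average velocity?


Formula: Avg velocity = Total points / Number of sprints
Points: [43, 54, 59]
Sum = 43 + 54 + 59 = 156
Avg velocity = 156 / 3 = 52.0 points/sprint

52.0 points/sprint


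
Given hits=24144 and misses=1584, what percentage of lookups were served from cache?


Formula: hit rate = hits / (hits + misses) * 100
hit rate = 24144 / (24144 + 1584) * 100
hit rate = 24144 / 25728 * 100
hit rate = 93.84%

93.84%


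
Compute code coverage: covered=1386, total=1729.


Coverage = covered / total * 100
Coverage = 1386 / 1729 * 100
Coverage = 80.16%

80.16%


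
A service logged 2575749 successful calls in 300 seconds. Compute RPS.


Formula: throughput = requests / seconds
throughput = 2575749 / 300
throughput = 8585.83 requests/second

8585.83 requests/second


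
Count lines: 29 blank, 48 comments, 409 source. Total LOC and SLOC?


Total LOC = blank + comment + code
Total LOC = 29 + 48 + 409 = 486
SLOC (source only) = code = 409

Total LOC: 486, SLOC: 409


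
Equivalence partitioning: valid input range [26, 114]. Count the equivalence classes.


Valid range: [26, 114]
Class 1: x < 26 — invalid
Class 2: 26 ≤ x ≤ 114 — valid
Class 3: x > 114 — invalid
Total equivalence classes: 3

3 equivalence classes


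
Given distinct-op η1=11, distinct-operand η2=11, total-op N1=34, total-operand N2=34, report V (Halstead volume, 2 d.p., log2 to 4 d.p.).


Formula: V = N * log2(η), where N = N1 + N2 and η = η1 + η2
η = 11 + 11 = 22
N = 34 + 34 = 68
log2(22) ≈ 4.4594
V = 68 * 4.4594 = 303.24

303.24


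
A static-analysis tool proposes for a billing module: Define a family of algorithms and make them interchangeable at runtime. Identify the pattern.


This matches the Strategy pattern

Strategy


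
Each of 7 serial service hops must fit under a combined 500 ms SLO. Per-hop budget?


Formula: per_stage = total_budget / stages
per_stage = 500 / 7
per_stage = 71.43 ms

71.43 ms


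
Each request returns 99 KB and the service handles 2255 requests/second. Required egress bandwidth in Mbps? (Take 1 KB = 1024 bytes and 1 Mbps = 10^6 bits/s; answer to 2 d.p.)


Formula: Mbps = payload_bytes * RPS * 8 / 1e6
Payload per request = 99 KB = 99 * 1024 = 101376 bytes
Total bytes/sec = 101376 * 2255 = 228602880
Total bits/sec = 228602880 * 8 = 1828823040
Mbps = 1828823040 / 1e6 = 1828.82

1828.82 Mbps


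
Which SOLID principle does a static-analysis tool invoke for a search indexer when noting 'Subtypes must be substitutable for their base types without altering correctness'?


This describes the Liskov Substitution Principle (LSP)

Liskov Substitution Principle (LSP)


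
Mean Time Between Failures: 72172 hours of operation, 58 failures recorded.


Formula: MTBF = Total operating time / Number of failures
MTBF = 72172 / 58
MTBF = 1244.34 hours

1244.34 hours


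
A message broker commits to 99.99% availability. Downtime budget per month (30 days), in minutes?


Formula: allowed downtime = period * (100 - SLA) / 100
Period (month (30 days)) = 43200 minutes
Unavailability fraction = (100 - 99.99) / 100
Allowed downtime = 43200 * (100 - 99.99) / 100
Allowed downtime = 4.32 minutes

4.32 minutes


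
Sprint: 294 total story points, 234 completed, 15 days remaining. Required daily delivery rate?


Formula: Required rate = Remaining points / Days left
Remaining = 294 - 234 = 60 points
Required rate = 60 / 15 = 4.0 points/day

4.0 points/day


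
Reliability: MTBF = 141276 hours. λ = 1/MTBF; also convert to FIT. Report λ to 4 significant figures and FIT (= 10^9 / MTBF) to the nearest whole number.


Formula: λ = 1 / MTBF; FIT = λ × 1e9 = 1e9 / MTBF
λ = 1 / 141276 ≈ 7.078e-06 failures/hour
FIT = 1e9 / 141276 ≈ 7078 failures per 1e9 hours (nearest whole number)

λ = 7.078e-06 /h, FIT = 7078


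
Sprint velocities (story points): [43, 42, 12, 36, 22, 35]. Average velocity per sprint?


Formula: Avg velocity = Total points / Number of sprints
Points: [43, 42, 12, 36, 22, 35]
Sum = 43 + 42 + 12 + 36 + 22 + 35 = 190
Avg velocity = 190 / 6 = 31.67 points/sprint

31.67 points/sprint


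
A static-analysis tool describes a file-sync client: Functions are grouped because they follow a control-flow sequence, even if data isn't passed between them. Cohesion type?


Reasoning: Grouped by order of execution within a routine, not by data flow
Type: Procedural cohesion

Procedural cohesion


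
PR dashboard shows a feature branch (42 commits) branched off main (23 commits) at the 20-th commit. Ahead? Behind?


Common ancestor: commit #20
feature commits after divergence: 42 - 20 = 22
main commits after divergence: 23 - 20 = 3
feature is 22 commits ahead of main
main is 3 commits ahead of feature

feature ahead: 22, main ahead: 3


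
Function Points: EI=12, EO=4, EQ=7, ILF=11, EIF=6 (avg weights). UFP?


UFP = EI*4 + EO*5 + EQ*4 + ILF*10 + EIF*7
UFP = 12*4 + 4*5 + 7*4 + 11*10 + 6*7
UFP = 48 + 20 + 28 + 110 + 42
UFP = 248

248


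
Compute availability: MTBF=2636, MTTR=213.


Availability = MTBF / (MTBF + MTTR)
Availability = 2636 / (2636 + 213)
Availability = 2636 / 2849
Availability = 92.5237%

92.5237%


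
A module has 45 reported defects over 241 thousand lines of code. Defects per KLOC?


Defect density = defects / KLOC
Defect density = 45 / 241
Defect density = 0.187 defects/KLOC

0.187 defects/KLOC


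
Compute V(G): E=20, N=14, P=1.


Formula: V(G) = E - N + 2P
V(G) = 20 - 14 + 2*1
V(G) = 6 + 2
V(G) = 8

8


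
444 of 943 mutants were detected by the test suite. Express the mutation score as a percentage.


Mutation score = killed / total * 100
Mutation score = 444 / 943 * 100
Mutation score = 47.08%

47.08%


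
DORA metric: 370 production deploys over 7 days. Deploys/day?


Formula: deployments per day = releases / days
= 370 / 7
= 52.857 deploys/day
(equivalently, 370.0 deploys/week)

52.857 deploys/day


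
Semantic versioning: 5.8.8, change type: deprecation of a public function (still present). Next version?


Current: 5.8.8
Change category: 'deprecation of a public function (still present)' → minor bump
SemVer rule: minor bump → increment MINOR, reset PATCH to 0 (MAJOR unchanged)
New: 5.9.0

5.9.0


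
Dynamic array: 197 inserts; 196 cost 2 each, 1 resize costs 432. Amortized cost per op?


Formula: Amortized cost = Total cost / Operations
Total cost = (196 * 2) + (1 * 432)
Total cost = 392 + 432 = 824
Amortized = 824 / 197 = 4.1827

4.1827


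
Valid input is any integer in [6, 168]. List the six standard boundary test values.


Range: [6, 168]
Boundaries: just below min, min, min+1, max-1, max, just above max
Values: [5, 6, 7, 167, 168, 169]

[5, 6, 7, 167, 168, 169]


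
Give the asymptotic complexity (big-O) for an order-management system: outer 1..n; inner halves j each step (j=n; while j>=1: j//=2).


Reasoning: n times log n
Complexity: O(n log n)

O(n log n)


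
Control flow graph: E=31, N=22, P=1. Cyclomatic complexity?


Formula: V(G) = E - N + 2P
V(G) = 31 - 22 + 2*1
V(G) = 9 + 2
V(G) = 11

11


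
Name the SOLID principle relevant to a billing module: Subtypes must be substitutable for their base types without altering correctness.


This describes the Liskov Substitution Principle (LSP)

Liskov Substitution Principle (LSP)


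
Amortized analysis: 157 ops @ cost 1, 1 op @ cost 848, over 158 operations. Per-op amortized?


Formula: Amortized cost = Total cost / Operations
Total cost = (157 * 1) + (1 * 848)
Total cost = 157 + 848 = 1005
Amortized = 1005 / 158 = 6.3608

6.3608


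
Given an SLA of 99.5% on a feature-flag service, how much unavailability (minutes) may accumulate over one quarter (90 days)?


Formula: allowed downtime = period * (100 - SLA) / 100
Period (quarter (90 days)) = 129600 minutes
Unavailability fraction = (100 - 99.5) / 100
Allowed downtime = 129600 * (100 - 99.5) / 100
Allowed downtime = 648.0 minutes

648.0 minutes


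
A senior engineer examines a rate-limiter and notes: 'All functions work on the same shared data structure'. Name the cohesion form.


Reasoning: Functions share data
Type: Communicational cohesion

Communicational cohesion


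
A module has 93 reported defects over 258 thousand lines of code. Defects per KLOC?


Defect density = defects / KLOC
Defect density = 93 / 258
Defect density = 0.36 defects/KLOC

0.36 defects/KLOC


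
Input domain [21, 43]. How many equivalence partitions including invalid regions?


Valid range: [21, 43]
Class 1: x < 21 — invalid
Class 2: 21 ≤ x ≤ 43 — valid
Class 3: x > 43 — invalid
Total equivalence classes: 3

3 equivalence classes


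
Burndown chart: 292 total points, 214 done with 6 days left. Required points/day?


Formula: Required rate = Remaining points / Days left
Remaining = 292 - 214 = 78 points
Required rate = 78 / 6 = 13.0 points/day

13.0 points/day


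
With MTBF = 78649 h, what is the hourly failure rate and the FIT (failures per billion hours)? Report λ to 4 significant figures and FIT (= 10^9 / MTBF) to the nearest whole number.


Formula: λ = 1 / MTBF; FIT = λ × 1e9 = 1e9 / MTBF
λ = 1 / 78649 ≈ 1.271e-05 failures/hour
FIT = 1e9 / 78649 ≈ 12715 failures per 1e9 hours (nearest whole number)

λ = 1.271e-05 /h, FIT = 12715


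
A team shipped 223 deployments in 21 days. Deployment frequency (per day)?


Formula: deployments per day = releases / days
= 223 / 21
= 10.619 deploys/day
(equivalently, 74.33 deploys/week)

10.619 deploys/day


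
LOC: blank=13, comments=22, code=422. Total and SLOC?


Total LOC = blank + comment + code
Total LOC = 13 + 22 + 422 = 457
SLOC (source only) = code = 422

Total LOC: 457, SLOC: 422


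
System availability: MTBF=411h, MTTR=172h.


Availability = MTBF / (MTBF + MTTR)
Availability = 411 / (411 + 172)
Availability = 411 / 583
Availability = 70.4974%

70.4974%


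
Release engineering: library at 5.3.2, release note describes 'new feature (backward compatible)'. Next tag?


Current: 5.3.2
Change category: 'new feature (backward compatible)' → minor bump
SemVer rule: minor bump → increment MINOR, reset PATCH to 0 (MAJOR unchanged)
New: 5.4.0

5.4.0


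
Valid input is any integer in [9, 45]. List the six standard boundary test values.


Range: [9, 45]
Boundaries: just below min, min, min+1, max-1, max, just above max
Values: [8, 9, 10, 44, 45, 46]

[8, 9, 10, 44, 45, 46]


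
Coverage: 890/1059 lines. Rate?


Coverage = covered / total * 100
Coverage = 890 / 1059 * 100
Coverage = 84.04%

84.04%


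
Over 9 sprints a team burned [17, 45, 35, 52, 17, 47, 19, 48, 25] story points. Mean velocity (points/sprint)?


Formula: Avg velocity = Total points / Number of sprints
Points: [17, 45, 35, 52, 17, 47, 19, 48, 25]
Sum = 17 + 45 + 35 + 52 + 17 + 47 + 19 + 48 + 25 = 305
Avg velocity = 305 / 9 = 33.89 points/sprint

33.89 points/sprint


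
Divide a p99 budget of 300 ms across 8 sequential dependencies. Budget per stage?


Formula: per_stage = total_budget / stages
per_stage = 300 / 8
per_stage = 37.5 ms

37.5 ms


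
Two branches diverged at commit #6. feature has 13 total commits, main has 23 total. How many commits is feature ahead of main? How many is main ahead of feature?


Common ancestor: commit #6
feature commits after divergence: 13 - 6 = 7
main commits after divergence: 23 - 6 = 17
feature is 7 commits ahead of main
main is 17 commits ahead of feature

feature ahead: 7, main ahead: 17


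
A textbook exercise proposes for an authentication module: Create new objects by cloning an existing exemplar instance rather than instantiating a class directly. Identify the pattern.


This matches the Prototype pattern

Prototype


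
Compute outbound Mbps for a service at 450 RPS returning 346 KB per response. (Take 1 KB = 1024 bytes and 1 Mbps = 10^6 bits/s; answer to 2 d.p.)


Formula: Mbps = payload_bytes * RPS * 8 / 1e6
Payload per request = 346 KB = 346 * 1024 = 354304 bytes
Total bytes/sec = 354304 * 450 = 159436800
Total bits/sec = 159436800 * 8 = 1275494400
Mbps = 1275494400 / 1e6 = 1275.49

1275.49 Mbps


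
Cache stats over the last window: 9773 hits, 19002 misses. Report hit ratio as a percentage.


Formula: hit rate = hits / (hits + misses) * 100
hit rate = 9773 / (9773 + 19002) * 100
hit rate = 9773 / 28775 * 100
hit rate = 33.96%

33.96%


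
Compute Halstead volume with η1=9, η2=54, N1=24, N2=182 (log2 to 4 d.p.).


Formula: V = N * log2(η), where N = N1 + N2 and η = η1 + η2
η = 9 + 54 = 63
N = 24 + 182 = 206
log2(63) ≈ 5.9773
V = 206 * 5.9773 = 1231.32

1231.32


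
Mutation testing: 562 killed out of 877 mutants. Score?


Mutation score = killed / total * 100
Mutation score = 562 / 877 * 100
Mutation score = 64.08%

64.08%


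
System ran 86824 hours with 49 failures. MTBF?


Formula: MTBF = Total operating time / Number of failures
MTBF = 86824 / 49
MTBF = 1771.92 hours

1771.92 hours


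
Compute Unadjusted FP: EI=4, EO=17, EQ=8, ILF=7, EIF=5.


UFP = EI*4 + EO*5 + EQ*4 + ILF*10 + EIF*7
UFP = 4*4 + 17*5 + 8*4 + 7*10 + 5*7
UFP = 16 + 85 + 32 + 70 + 35
UFP = 238

238


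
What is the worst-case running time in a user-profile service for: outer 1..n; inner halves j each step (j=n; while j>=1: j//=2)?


Reasoning: n times log n
Complexity: O(n log n)

O(n log n)


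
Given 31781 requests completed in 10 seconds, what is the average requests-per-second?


Formula: throughput = requests / seconds
throughput = 31781 / 10
throughput = 3178.1 requests/second

3178.1 requests/second


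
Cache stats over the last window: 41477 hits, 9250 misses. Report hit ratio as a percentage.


Formula: hit rate = hits / (hits + misses) * 100
hit rate = 41477 / (41477 + 9250) * 100
hit rate = 41477 / 50727 * 100
hit rate = 81.77%

81.77%


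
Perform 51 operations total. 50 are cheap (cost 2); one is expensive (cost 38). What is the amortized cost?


Formula: Amortized cost = Total cost / Operations
Total cost = (50 * 2) + (1 * 38)
Total cost = 100 + 38 = 138
Amortized = 138 / 51 = 2.7059

2.7059


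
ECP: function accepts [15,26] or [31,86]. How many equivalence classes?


Valid ranges: [15,26] and [31,86]
Class 1: x < 15 — invalid
Class 2: 15 ≤ x ≤ 26 — valid
Class 3: 26 < x < 31 — invalid (gap between ranges)
Class 4: 31 ≤ x ≤ 86 — valid
Class 5: x > 86 — invalid
Total equivalence classes: 5

5 equivalence classes


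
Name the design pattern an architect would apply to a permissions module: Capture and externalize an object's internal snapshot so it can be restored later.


This matches the Memento pattern

Memento


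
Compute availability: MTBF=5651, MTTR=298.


Availability = MTBF / (MTBF + MTTR)
Availability = 5651 / (5651 + 298)
Availability = 5651 / 5949
Availability = 94.9908%

94.9908%


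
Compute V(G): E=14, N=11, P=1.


Formula: V(G) = E - N + 2P
V(G) = 14 - 11 + 2*1
V(G) = 3 + 2
V(G) = 5

5


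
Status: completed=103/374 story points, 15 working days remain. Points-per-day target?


Formula: Required rate = Remaining points / Days left
Remaining = 374 - 103 = 271 points
Required rate = 271 / 15 = 18.07 points/day

18.07 points/day


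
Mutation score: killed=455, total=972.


Mutation score = killed / total * 100
Mutation score = 455 / 972 * 100
Mutation score = 46.81%

46.81%


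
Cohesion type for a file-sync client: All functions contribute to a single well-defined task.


Reasoning: Best: single purpose
Type: Functional cohesion

Functional cohesion


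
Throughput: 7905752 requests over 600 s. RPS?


Formula: throughput = requests / seconds
throughput = 7905752 / 600
throughput = 13176.25 requests/second

13176.25 requests/second


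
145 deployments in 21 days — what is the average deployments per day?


Formula: deployments per day = releases / days
= 145 / 21
= 6.905 deploys/day
(equivalently, 48.33 deploys/week)

6.905 deploys/day


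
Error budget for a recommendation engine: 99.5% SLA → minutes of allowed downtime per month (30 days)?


Formula: allowed downtime = period * (100 - SLA) / 100
Period (month (30 days)) = 43200 minutes
Unavailability fraction = (100 - 99.5) / 100
Allowed downtime = 43200 * (100 - 99.5) / 100
Allowed downtime = 216.0 minutes

216.0 minutes


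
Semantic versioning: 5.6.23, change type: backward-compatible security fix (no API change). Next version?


Current: 5.6.23
Change category: 'backward-compatible security fix (no API change)' → patch bump
SemVer rule: patch bump → increment PATCH (MAJOR and MINOR unchanged)
New: 5.6.24

5.6.24


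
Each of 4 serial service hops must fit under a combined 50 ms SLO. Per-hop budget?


Formula: per_stage = total_budget / stages
per_stage = 50 / 4
per_stage = 12.5 ms

12.5 ms


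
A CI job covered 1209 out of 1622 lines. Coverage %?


Coverage = covered / total * 100
Coverage = 1209 / 1622 * 100
Coverage = 74.54%

74.54%


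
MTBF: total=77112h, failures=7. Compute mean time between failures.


Formula: MTBF = Total operating time / Number of failures
MTBF = 77112 / 7
MTBF = 11016.0 hours

11016.0 hours
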